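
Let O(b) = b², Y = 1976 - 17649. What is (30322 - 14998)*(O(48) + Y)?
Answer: -204866556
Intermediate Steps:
Y = -15673
(30322 - 14998)*(O(48) + Y) = (30322 - 14998)*(48² - 15673) = 15324*(2304 - 15673) = 15324*(-13369) = -204866556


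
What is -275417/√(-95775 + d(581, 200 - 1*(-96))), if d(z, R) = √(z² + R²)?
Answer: 275417*I/√(95775 - √425177) ≈ 892.99*I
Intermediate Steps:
d(z, R) = √(R² + z²)
-275417/√(-95775 + d(581, 200 - 1*(-96))) = -275417/√(-95775 + √((200 - 1*(-96))² + 581²)) = -275417/√(-95775 + √((200 + 96)² + 337561)) = -275417/√(-95775 + √(296² + 337561)) = -275417/√(-95775 + √(87616 + 337561)) = -275417/√(-95775 + √425177)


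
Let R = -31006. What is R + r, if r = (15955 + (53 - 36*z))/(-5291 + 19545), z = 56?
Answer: -220972766/7127 ≈ -31005.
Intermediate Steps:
r = 6996/7127 (r = (15955 + (53 - 36*56))/(-5291 + 19545) = (15955 + (53 - 2016))/14254 = (15955 - 1963)*(1/14254) = 13992*(1/14254) = 6996/7127 ≈ 0.98162)
R + r = -31006 + 6996/7127 = -220972766/7127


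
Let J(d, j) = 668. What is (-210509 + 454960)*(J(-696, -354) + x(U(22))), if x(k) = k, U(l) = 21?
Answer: 168426739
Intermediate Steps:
(-210509 + 454960)*(J(-696, -354) + x(U(22))) = (-210509 + 454960)*(668 + 21) = 244451*689 = 168426739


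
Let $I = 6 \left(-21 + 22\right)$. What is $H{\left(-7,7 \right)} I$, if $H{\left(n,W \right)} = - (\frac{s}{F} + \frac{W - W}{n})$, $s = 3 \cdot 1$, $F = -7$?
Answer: $\frac{18}{7} \approx 2.5714$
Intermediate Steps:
$s = 3$
$H{\left(n,W \right)} = \frac{3}{7}$ ($H{\left(n,W \right)} = - (\frac{3}{-7} + \frac{W - W}{n}) = - (3 \left(- \frac{1}{7}\right) + \frac{0}{n}) = - (- \frac{3}{7} + 0) = \left(-1\right) \left(- \frac{3}{7}\right) = \frac{3}{7}$)
$I = 6$ ($I = 6 \cdot 1 = 6$)
$H{\left(-7,7 \right)} I = \frac{3}{7} \cdot 6 = \frac{18}{7}$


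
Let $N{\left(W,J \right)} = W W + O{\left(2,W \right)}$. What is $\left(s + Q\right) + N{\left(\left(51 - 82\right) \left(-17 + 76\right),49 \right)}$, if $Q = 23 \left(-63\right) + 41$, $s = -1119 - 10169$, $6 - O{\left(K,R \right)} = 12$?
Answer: $3332539$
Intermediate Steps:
$O{\left(K,R \right)} = -6$ ($O{\left(K,R \right)} = 6 - 12 = -6$)
$N{\left(W,J \right)} = -6 + W^{2}$ ($N{\left(W,J \right)} = W W - 6 = W^{2} - 6 = -6 + W^{2}$)
$s = -11288$
$Q = -1408$ ($Q = -1449 + 41 = -1408$)
$\left(s + Q\right) + N{\left(\left(51 - 82\right) \left(-17 + 76\right),49 \right)} = \left(-11288 - 1408\right) - \left(6 - \left(\left(51 - 82\right) \left(-17 + 76\right)\right)^{2}\right) = -12696 - \left(6 - \left(\left(-31\right) 59\right)^{2}\right) = -12696 - \left(6 - \left(-1829\right)^{2}\right) = -12696 + \left(-6 + 3345241\right) = -12696 + 3345235 = 3332539$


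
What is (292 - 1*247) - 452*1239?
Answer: -559983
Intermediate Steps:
(292 - 1*247) - 452*1239 = (292 - 247) - 560028 = 45 - 560028 = -559983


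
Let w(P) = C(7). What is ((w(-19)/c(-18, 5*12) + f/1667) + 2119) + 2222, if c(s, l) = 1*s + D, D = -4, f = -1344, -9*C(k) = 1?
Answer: 1432552061/330066 ≈ 4340.2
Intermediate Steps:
C(k) = -⅑ (C(k) = -⅑*1 = -⅑)
w(P) = -⅑
c(s, l) = -4 + s (c(s, l) = 1*s - 4 = s - 4 = -4 + s)
((w(-19)/c(-18, 5*12) + f/1667) + 2119) + 2222 = ((-1/(9*(-4 - 18)) - 1344/1667) + 2119) + 2222 = ((-⅑/(-22) - 1344*1/1667) + 2119) + 2222 = ((-⅑*(-1/22) - 1344/1667) + 2119) + 2222 = ((1/198 - 1344/1667) + 2119) + 2222 = (-264445/330066 + 2119) + 2222 = 699145409/330066 + 2222 = 1432552061/330066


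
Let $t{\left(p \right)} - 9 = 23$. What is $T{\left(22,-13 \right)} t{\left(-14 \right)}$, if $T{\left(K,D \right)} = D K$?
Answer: $-9152$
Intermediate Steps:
$t{\left(p \right)} = 32$ ($t{\left(p \right)} = 9 + 23 = 32$)
$T{\left(22,-13 \right)} t{\left(-14 \right)} = \left(-13\right) 22 \cdot 32 = \left(-286\right) 32 = -9152$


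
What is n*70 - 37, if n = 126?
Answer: 8783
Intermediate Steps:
n*70 - 37 = 126*70 - 37 = 8820 - 37 = 8783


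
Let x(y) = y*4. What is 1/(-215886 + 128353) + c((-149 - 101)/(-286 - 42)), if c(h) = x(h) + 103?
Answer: 380593443/3588853 ≈ 106.05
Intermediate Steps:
x(y) = 4*y
c(h) = 103 + 4*h (c(h) = 4*h + 103 = 103 + 4*h)
1/(-215886 + 128353) + c((-149 - 101)/(-286 - 42)) = 1/(-215886 + 128353) + (103 + 4*((-149 - 101)/(-286 - 42))) = 1/(-87533) + (103 + 4*(-250/(-328))) = -1/87533 + (103 + 4*(-250*(-1/328))) = -1/87533 + (103 + 4*(125/164)) = -1/87533 + (103 + 125/41) = -1/87533 + 4348/41 = 380593443/3588853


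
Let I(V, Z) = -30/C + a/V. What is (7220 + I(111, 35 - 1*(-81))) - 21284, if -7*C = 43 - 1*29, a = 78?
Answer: -519787/37 ≈ -14048.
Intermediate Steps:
C = -2 (C = -(43 - 1*29)/7 = -(43 - 29)/7 = -1/7*14 = -2)
I(V, Z) = 15 + 78/V (I(V, Z) = -30/(-2) + 78/V = -30*(-1/2) + 78/V = 15 + 78/V)
(7220 + I(111, 35 - 1*(-81))) - 21284 = (7220 + (15 + 78/111)) - 21284 = (7220 + (15 + 78*(1/111))) - 21284 = (7220 + (15 + 26/37)) - 21284 = (7220 + 581/37) - 21284 = 267721/37 - 21284 = -519787/37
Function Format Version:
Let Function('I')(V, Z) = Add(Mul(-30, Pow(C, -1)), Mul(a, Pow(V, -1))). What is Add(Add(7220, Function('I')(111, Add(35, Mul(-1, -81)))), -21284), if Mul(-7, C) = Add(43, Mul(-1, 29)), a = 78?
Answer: Rational(-519787, 37) ≈ -14048.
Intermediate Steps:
C = -2 (C = Mul(Rational(-1, 7), Add(43, Mul(-1, 29))) = Mul(Rational(-1, 7), Add(43, -29)) = Mul(Rational(-1, 7), 14) = -2)
Function('I')(V, Z) = Add(15, Mul(78, Pow(V, -1))) (Function('I')(V, Z) = Add(Mul(-30, Pow(-2, -1)), Mul(78, Pow(V, -1))) = Add(Mul(-30, Rational(-1, 2)), Mul(78, Pow(V, -1))) = Add(15, Mul(78, Pow(V, -1))))
Add(Add(7220, Function('I')(111, Add(35, Mul(-1, -81)))), -21284) = Add(Add(7220, Add(15, Mul(78, Pow(111, -1)))), -21284) = Add(Add(7220, Add(15, Mul(78, Rational(1, 111)))), -21284) = Add(Add(7220, Add(15, Rational(26, 37))), -21284) = Add(Add(7220, Rational(581, 37)), -21284) = Add(Rational(267721, 37), -21284) = Rational(-519787, 37)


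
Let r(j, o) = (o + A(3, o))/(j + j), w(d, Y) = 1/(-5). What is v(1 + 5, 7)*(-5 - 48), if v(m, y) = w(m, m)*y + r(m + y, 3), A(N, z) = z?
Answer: 4028/65 ≈ 61.969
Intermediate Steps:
w(d, Y) = -⅕
r(j, o) = o/j (r(j, o) = (o + o)/(j + j) = (2*o)/((2*j)) = (2*o)*(1/(2*j)) = o/j)
v(m, y) = 3/(m + y) - y/5 (v(m, y) = -y/5 + 3/(m + y) = 3/(m + y) - y/5)
v(1 + 5, 7)*(-5 - 48) = ((3 - ⅕*7*((1 + 5) + 7))/((1 + 5) + 7))*(-5 - 48) = ((3 - ⅕*7*(6 + 7))/(6 + 7))*(-53) = ((3 - ⅕*7*13)/13)*(-53) = ((3 - 91/5)/13)*(-53) = ((1/13)*(-76/5))*(-53) = -76/65*(-53) = 4028/65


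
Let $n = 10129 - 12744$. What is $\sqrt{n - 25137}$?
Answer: $2 i \sqrt{6938} \approx 166.59 i$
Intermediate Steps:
$n = -2615$
$\sqrt{n - 25137} = \sqrt{-2615 - 25137} = \sqrt{-27752} = 2 i \sqrt{6938}$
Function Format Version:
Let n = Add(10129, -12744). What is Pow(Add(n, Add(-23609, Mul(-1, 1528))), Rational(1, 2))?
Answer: Mul(2, I, Pow(6938, Rational(1, 2))) ≈ Mul(166.59, I)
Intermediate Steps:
n = -2615
Pow(Add(n, Add(-23609, Mul(-1, 1528))), Rational(1, 2)) = Pow(Add(-2615, Add(-23609, Mul(-1, 1528))), Rational(1, 2)) = Pow(Add(-2615, Add(-23609, -1528)), Rational(1, 2)) = Pow(Add(-2615, -25137), Rational(1, 2)) = Pow(-27752, Rational(1, 2)) = Mul(2, I, Pow(6938, Rational(1, 2)))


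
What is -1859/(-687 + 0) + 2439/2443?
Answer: 6217130/1678341 ≈ 3.7043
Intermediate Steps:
-1859/(-687 + 0) + 2439/2443 = -1859/(-687) + 2439*(1/2443) = -1859*(-1/687) + 2439/2443 = 1859/687 + 2439/2443 = 6217130/1678341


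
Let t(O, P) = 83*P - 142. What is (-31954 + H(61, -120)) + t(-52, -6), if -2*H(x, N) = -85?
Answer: -65103/2 ≈ -32552.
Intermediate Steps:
t(O, P) = -142 + 83*P
H(x, N) = 85/2 (H(x, N) = -1/2*(-85) = 85/2)
(-31954 + H(61, -120)) + t(-52, -6) = (-31954 + 85/2) + (-142 + 83*(-6)) = -63823/2 + (-142 - 498) = -63823/2 - 640 = -65103/2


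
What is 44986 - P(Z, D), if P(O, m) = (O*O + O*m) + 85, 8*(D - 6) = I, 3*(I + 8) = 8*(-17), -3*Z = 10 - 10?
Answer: 44901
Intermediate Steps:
Z = 0 (Z = -(10 - 10)/3 = -⅓*0 = 0)
I = -160/3 (I = -8 + (8*(-17))/3 = -8 + (⅓)*(-136) = -8 - 136/3 = -160/3 ≈ -53.333)
D = -⅔ (D = 6 + (⅛)*(-160/3) = 6 - 20/3 = -⅔ ≈ -0.66667)
P(O, m) = 85 + O² + O*m (P(O, m) = (O² + O*m) + 85 = 85 + O² + O*m)
44986 - P(Z, D) = 44986 - (85 + 0² + 0*(-⅔)) = 44986 - (85 + 0 + 0) = 44986 - 1*85 = 44986 - 85 = 44901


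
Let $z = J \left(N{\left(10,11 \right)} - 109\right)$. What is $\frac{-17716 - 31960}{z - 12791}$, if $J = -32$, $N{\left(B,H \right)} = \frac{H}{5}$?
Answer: $\frac{248380}{46867} \approx 5.2997$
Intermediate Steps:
$N{\left(B,H \right)} = \frac{H}{5}$ ($N{\left(B,H \right)} = H \frac{1}{5} = \frac{H}{5}$)
$z = \frac{17088}{5}$ ($z = - 32 \left(\frac{1}{5} \cdot 11 - 109\right) = - 32 \left(\frac{11}{5} - 109\right) = \left(-32\right) \left(- \frac{534}{5}\right) = \frac{17088}{5} \approx 3417.6$)
$\frac{-17716 - 31960}{z - 12791} = \frac{-17716 - 31960}{\frac{17088}{5} - 12791} = - \frac{49676}{- \frac{46867}{5}} = \left(-49676\right) \left(- \frac{5}{46867}\right) = \frac{248380}{46867}$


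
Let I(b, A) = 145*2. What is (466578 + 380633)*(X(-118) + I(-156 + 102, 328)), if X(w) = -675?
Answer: -326176235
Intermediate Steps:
I(b, A) = 290
(466578 + 380633)*(X(-118) + I(-156 + 102, 328)) = (466578 + 380633)*(-675 + 290) = 847211*(-385) = -326176235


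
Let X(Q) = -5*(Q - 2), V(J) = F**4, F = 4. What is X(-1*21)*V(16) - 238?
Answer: 29202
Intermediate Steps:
V(J) = 256 (V(J) = 4**4 = 256)
X(Q) = 10 - 5*Q (X(Q) = -5*(-2 + Q) = 10 - 5*Q)
X(-1*21)*V(16) - 238 = (10 - (-5)*21)*256 - 238 = (10 - 5*(-21))*256 - 238 = (10 + 105)*256 - 238 = 115*256 - 238 = 29440 - 238 = 29202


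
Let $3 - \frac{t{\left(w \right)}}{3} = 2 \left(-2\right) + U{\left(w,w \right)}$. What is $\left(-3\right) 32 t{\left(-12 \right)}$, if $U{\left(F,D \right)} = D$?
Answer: $-5472$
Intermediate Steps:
$t{\left(w \right)} = 21 - 3 w$ ($t{\left(w \right)} = 9 - 3 \left(2 \left(-2\right) + w\right) = 9 - 3 \left(-4 + w\right) = 9 - \left(-12 + 3 w\right) = 21 - 3 w$)
$\left(-3\right) 32 t{\left(-12 \right)} = \left(-3\right) 32 \left(21 - -36\right) = - 96 \left(21 + 36\right) = \left(-96\right) 57 = -5472$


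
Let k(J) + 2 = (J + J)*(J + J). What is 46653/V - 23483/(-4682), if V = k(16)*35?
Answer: 264604064/41868785 ≈ 6.3198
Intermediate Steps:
k(J) = -2 + 4*J² (k(J) = -2 + (J + J)*(J + J) = -2 + (2*J)*(2*J) = -2 + 4*J²)
V = 35770 (V = (-2 + 4*16²)*35 = (-2 + 4*256)*35 = (-2 + 1024)*35 = 1022*35 = 35770)
46653/V - 23483/(-4682) = 46653/35770 - 23483/(-4682) = 46653*(1/35770) - 23483*(-1/4682) = 46653/35770 + 23483/4682 = 264604064/41868785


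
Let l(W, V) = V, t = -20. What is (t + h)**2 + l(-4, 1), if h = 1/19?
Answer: 144002/361 ≈ 398.90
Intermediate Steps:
h = 1/19 ≈ 0.052632
(t + h)**2 + l(-4, 1) = (-20 + 1/19)**2 + 1 = (-379/19)**2 + 1 = 143641/361 + 1 = 144002/361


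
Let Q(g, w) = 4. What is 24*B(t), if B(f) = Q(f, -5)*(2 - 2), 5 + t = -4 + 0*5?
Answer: 0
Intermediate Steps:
t = -9 (t = -5 + (-4 + 0*5) = -5 + (-4 + 0) = -5 - 4 = -9)
B(f) = 0 (B(f) = 4*(2 - 2) = 4*0 = 0)
24*B(t) = 24*0 = 0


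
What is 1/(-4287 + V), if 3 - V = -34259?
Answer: 1/29975 ≈ 3.3361e-5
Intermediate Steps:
V = 34262 (V = 3 - 1*(-34259) = 3 + 34259 = 34262)
1/(-4287 + V) = 1/(-4287 + 34262) = 1/29975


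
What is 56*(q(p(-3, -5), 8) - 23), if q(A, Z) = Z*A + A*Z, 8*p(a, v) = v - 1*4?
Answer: -2296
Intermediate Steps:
p(a, v) = -½ + v/8 (p(a, v) = (v - 1*4)/8 = (v - 4)/8 = (-4 + v)/8 = -½ + v/8)
q(A, Z) = 2*A*Z (q(A, Z) = A*Z + A*Z = 2*A*Z)
56*(q(p(-3, -5), 8) - 23) = 56*(2*(-½ + (⅛)*(-5))*8 - 23) = 56*(2*(-½ - 5/8)*8 - 23) = 56*(2*(-9/8)*8 - 23) = 56*(-18 - 23) = 56*(-41) = -2296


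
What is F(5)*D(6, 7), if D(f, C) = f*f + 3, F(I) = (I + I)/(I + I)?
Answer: 39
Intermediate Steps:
F(I) = 1 (F(I) = (2*I)/((2*I)) = (2*I)*(1/(2*I)) = 1)
D(f, C) = 3 + f**2 (D(f, C) = f**2 + 3 = 3 + f**2)
F(5)*D(6, 7) = 1*(3 + 6**2) = 1*(3 + 36) = 1*39 = 39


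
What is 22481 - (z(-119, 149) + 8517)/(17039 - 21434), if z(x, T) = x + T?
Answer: 32937514/1465 ≈ 22483.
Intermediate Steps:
z(x, T) = T + x
22481 - (z(-119, 149) + 8517)/(17039 - 21434) = 22481 - ((149 - 119) + 8517)/(17039 - 21434) = 22481 - (30 + 8517)/(-4395) = 22481 - 8547*(-1)/4395 = 22481 - 1*(-2849/1465) = 22481 + 2849/1465 = 32937514/1465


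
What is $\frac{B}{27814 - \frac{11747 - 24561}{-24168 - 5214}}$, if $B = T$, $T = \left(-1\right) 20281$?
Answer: $- \frac{297948171}{408609067} \approx -0.72918$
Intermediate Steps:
$T = -20281$
$B = -20281$
$\frac{B}{27814 - \frac{11747 - 24561}{-24168 - 5214}} = - \frac{20281}{27814 - \frac{11747 - 24561}{-24168 - 5214}} = - \frac{20281}{27814 - - \frac{12814}{-29382}} = - \frac{20281}{27814 - \left(-12814\right) \left(- \frac{1}{29382}\right)} = - \frac{20281}{27814 - \frac{6407}{14691}} = - \frac{20281}{\frac{408609067}{14691}} = \left(-20281\right) \frac{14691}{408609067} = - \frac{297948171}{408609067}$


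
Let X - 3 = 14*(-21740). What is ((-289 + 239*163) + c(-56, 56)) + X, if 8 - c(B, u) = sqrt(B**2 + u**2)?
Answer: -265681 - 56*sqrt(2) ≈ -2.6576e+5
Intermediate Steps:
X = -304357 (X = 3 + 14*(-21740) = 3 - 304360 = -304357)
c(B, u) = 8 - sqrt(B**2 + u**2)
((-289 + 239*163) + c(-56, 56)) + X = ((-289 + 239*163) + (8 - sqrt((-56)**2 + 56**2))) - 304357 = ((-289 + 38957) + (8 - sqrt(3136 + 3136))) - 304357 = (38668 + (8 - sqrt(6272))) - 304357 = (38668 + (8 - 56*sqrt(2))) - 304357 = (38676 - 56*sqrt(2)) - 304357 = -265681 - 56*sqrt(2)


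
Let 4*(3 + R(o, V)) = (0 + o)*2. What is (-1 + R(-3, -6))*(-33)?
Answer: 363/2 ≈ 181.50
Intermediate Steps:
R(o, V) = -3 + o/2 (R(o, V) = -3 + ((0 + o)*2)/4 = -3 + (o*2)/4 = -3 + (2*o)/4 = -3 + o/2)
(-1 + R(-3, -6))*(-33) = (-1 + (-3 + (½)*(-3)))*(-33) = (-1 + (-3 - 3/2))*(-33) = (-1 - 9/2)*(-33) = -11/2*(-33) = 363/2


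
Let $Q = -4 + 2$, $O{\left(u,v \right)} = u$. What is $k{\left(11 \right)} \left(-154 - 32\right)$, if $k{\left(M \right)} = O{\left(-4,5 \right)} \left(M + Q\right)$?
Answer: $6696$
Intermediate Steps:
$Q = -2$
$k{\left(M \right)} = 8 - 4 M$ ($k{\left(M \right)} = - 4 \left(M - 2\right) = - 4 \left(-2 + M\right) = 8 - 4 M$)
$k{\left(11 \right)} \left(-154 - 32\right) = \left(8 - 44\right) \left(-154 - 32\right) = \left(8 - 44\right) \left(-186\right) = \left(-36\right) \left(-186\right) = 6696$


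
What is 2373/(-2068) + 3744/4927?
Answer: -303783/783772 ≈ -0.38759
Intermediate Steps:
2373/(-2068) + 3744/4927 = 2373*(-1/2068) + 3744*(1/4927) = -2373/2068 + 288/379 = -303783/783772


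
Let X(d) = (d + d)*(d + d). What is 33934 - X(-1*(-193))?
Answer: -115062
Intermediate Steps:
X(d) = 4*d² (X(d) = (2*d)*(2*d) = 4*d²)
33934 - X(-1*(-193)) = 33934 - 4*(-1*(-193))² = 33934 - 4*193² = 33934 - 4*37249 = 33934 - 1*148996 = 33934 - 148996 = -115062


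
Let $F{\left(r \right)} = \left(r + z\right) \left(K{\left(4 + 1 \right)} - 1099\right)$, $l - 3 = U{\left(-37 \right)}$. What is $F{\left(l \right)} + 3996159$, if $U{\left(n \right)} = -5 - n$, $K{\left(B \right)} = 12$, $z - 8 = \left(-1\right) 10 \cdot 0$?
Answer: $3949418$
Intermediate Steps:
$z = 8$ ($z = 8 + \left(-1\right) 10 \cdot 0 = 8 - 0 = 8 + 0 = 8$)
$l = 35$ ($l = 3 - -32 = 3 + \left(-5 + 37\right) = 3 + 32 = 35$)
$F{\left(r \right)} = -8696 - 1087 r$ ($F{\left(r \right)} = \left(r + 8\right) \left(12 - 1099\right) = \left(8 + r\right) \left(-1087\right) = -8696 - 1087 r$)
$F{\left(l \right)} + 3996159 = \left(-8696 - 38045\right) + 3996159 = -46741 + 3996159 = 3949418$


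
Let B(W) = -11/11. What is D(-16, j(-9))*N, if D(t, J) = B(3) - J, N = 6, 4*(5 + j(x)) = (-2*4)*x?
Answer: -84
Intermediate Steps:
B(W) = -1 (B(W) = -11*1/11 = -1)
j(x) = -5 - 2*x (j(x) = -5 + ((-2*4)*x)/4 = -5 + (-8*x)/4 = -5 - 2*x)
D(t, J) = -1 - J
D(-16, j(-9))*N = (-1 - (-5 - 2*(-9)))*6 = (-1 - (-5 + 18))*6 = (-1 - 1*13)*6 = (-1 - 13)*6 = -14*6 = -84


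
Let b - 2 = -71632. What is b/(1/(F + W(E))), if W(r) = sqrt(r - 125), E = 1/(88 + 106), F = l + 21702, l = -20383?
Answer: -94479970 - 35815*I*sqrt(4704306)/97 ≈ -9.448e+7 - 8.0083e+5*I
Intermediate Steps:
F = 1319 (F = -20383 + 21702 = 1319)
E = 1/194 ≈ 0.0051546
b = -71630 (b = 2 - 71632 = -71630)
W(r) = sqrt(-125 + r)
b/(1/(F + W(E))) = -(94479970 + 71630*sqrt(-125 + 1/194)) = -(94479970 + 35815*I*sqrt(4704306)/97) = -71630*(1319 + I*sqrt(4704306)/194) = -94479970 - 35815*I*sqrt(4704306)/97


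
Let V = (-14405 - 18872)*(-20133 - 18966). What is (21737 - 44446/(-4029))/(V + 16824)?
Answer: 87622819/5242189301163 ≈ 1.6715e-5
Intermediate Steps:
V = 1301097423 (V = -33277*(-39099) = 1301097423)
(21737 - 44446/(-4029))/(V + 16824) = (21737 - 44446/(-4029))/(1301097423 + 16824) = (21737 - 44446*(-1/4029))/1301114247 = (21737 + 44446/4029)*(1/1301114247) = (87622819/4029)*(1/1301114247) = 87622819/5242189301163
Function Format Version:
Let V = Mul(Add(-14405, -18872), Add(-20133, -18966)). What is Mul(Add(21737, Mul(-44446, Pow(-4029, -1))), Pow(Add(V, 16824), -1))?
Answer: Rational(87622819, 5242189301163) ≈ 1.6715e-5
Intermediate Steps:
V = 1301097423 (V = Mul(-33277, -39099) = 1301097423)
Mul(Add(21737, Mul(-44446, Pow(-4029, -1))), Pow(Add(V, 16824), -1)) = Mul(Add(21737, Mul(-44446, Pow(-4029, -1))), Pow(Add(1301097423, 16824), -1)) = Mul(Add(21737, Mul(-44446, Rational(-1, 4029))), Pow(1301114247, -1)) = Mul(Add(21737, Rational(44446, 4029)), Rational(1, 1301114247)) = Mul(Rational(87622819, 4029), Rational(1, 1301114247)) = Rational(87622819, 5242189301163)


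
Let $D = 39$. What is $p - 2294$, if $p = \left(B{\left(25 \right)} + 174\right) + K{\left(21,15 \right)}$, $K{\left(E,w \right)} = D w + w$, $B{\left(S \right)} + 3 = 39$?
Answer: $-1484$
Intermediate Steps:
$B{\left(S \right)} = 36$ ($B{\left(S \right)} = -3 + 39 = 36$)
$K{\left(E,w \right)} = 40 w$ ($K{\left(E,w \right)} = 39 w + w = 40 w$)
$p = 810$ ($p = \left(36 + 174\right) + 40 \cdot 15 = 210 + 600 = 810$)
$p - 2294 = 810 - 2294 = -1484$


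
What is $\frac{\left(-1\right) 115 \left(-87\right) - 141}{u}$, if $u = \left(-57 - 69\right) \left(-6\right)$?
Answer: $\frac{274}{21} \approx 13.048$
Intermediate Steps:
$u = 756$ ($u = \left(-126\right) \left(-6\right) = 756$)
$\frac{\left(-1\right) 115 \left(-87\right) - 141}{u} = \frac{\left(-1\right) 115 \left(-87\right) - 141}{756} = \left(\left(-115\right) \left(-87\right) - 141\right) \frac{1}{756} = \left(10005 - 141\right) \frac{1}{756} = 9864 \cdot \frac{1}{756} = \frac{274}{21}$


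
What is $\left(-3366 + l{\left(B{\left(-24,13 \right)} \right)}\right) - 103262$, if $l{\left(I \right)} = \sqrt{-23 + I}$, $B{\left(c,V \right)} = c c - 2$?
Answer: $-106628 + \sqrt{551} \approx -1.066 \cdot 10^{5}$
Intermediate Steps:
$B{\left(c,V \right)} = -2 + c^{2}$ ($B{\left(c,V \right)} = c^{2} - 2 = -2 + c^{2}$)
$\left(-3366 + l{\left(B{\left(-24,13 \right)} \right)}\right) - 103262 = \left(-3366 + \sqrt{-23 - \left(2 - \left(-24\right)^{2}\right)}\right) - 103262 = \left(-3366 + \sqrt{-23 + \left(-2 + 576\right)}\right) - 103262 = \left(-3366 + \sqrt{-23 + 574}\right) - 103262 = \left(-3366 + \sqrt{551}\right) - 103262 = -106628 + \sqrt{551}$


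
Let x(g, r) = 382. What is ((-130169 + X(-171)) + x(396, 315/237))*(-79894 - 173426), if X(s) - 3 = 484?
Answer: 32754276000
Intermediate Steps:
X(s) = 487 (X(s) = 3 + 484 = 487)
((-130169 + X(-171)) + x(396, 315/237))*(-79894 - 173426) = ((-130169 + 487) + 382)*(-79894 - 173426) = (-129682 + 382)*(-253320) = -129300*(-253320) = 32754276000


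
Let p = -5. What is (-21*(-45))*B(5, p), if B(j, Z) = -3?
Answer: -2835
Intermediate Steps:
(-21*(-45))*B(5, p) = -21*(-45)*(-3) = 945*(-3) = -2835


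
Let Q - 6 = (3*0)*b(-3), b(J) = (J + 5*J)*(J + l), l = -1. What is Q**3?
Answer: 216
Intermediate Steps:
b(J) = 6*J*(-1 + J) (b(J) = (J + 5*J)*(J - 1) = (6*J)*(-1 + J) = 6*J*(-1 + J))
Q = 6 (Q = 6 + (3*0)*(6*(-3)*(-1 - 3)) = 6 + 0*(6*(-3)*(-4)) = 6 + 0*72 = 6 + 0 = 6)
Q**3 = 6**3 = 216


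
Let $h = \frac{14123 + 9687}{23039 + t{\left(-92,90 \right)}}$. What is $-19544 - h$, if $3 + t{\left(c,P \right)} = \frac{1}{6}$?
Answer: $- \frac{2701455908}{138217} \approx -19545.0$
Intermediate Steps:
$t{\left(c,P \right)} = - \frac{17}{6}$ ($t{\left(c,P \right)} = -3 + \frac{1}{6} = - \frac{17}{6}$)
$h = \frac{142860}{138217}$ ($h = \frac{14123 + 9687}{23039 - \frac{17}{6}} = \frac{23810}{\frac{138217}{6}} = 23810 \cdot \frac{6}{138217} = \frac{142860}{138217} \approx 1.0336$)
$-19544 - h = -19544 - \frac{142860}{138217} = - \frac{2701455908}{138217}$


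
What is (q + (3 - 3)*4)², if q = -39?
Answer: 1521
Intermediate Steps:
(q + (3 - 3)*4)² = (-39 + (3 - 3)*4)² = (-39 + 0*4)² = (-39 + 0)² = (-39)² = 1521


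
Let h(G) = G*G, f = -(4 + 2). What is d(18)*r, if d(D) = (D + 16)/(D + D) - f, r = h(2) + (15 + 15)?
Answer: 2125/9 ≈ 236.11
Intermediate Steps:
f = -6 (f = -1*6 = -6)
h(G) = G**2
r = 34 (r = 2**2 + (15 + 15) = 4 + 30 = 34)
d(D) = 6 + (16 + D)/(2*D) (d(D) = (D + 16)/(D + D) - 1*(-6) = (16 + D)/((2*D)) + 6 = (16 + D)*(1/(2*D)) + 6 = (16 + D)/(2*D) + 6 = 6 + (16 + D)/(2*D))
d(18)*r = (13/2 + 8/18)*34 = (13/2 + 8*(1/18))*34 = (13/2 + 4/9)*34 = (125/18)*34 = 2125/9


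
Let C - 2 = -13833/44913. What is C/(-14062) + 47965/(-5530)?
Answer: -6391036392/736827707 ≈ -8.6737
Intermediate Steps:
C = 25331/14971 (C = 2 - 13833/44913 = 2 - 13833*1/44913 = 2 - 4611/14971 = 25331/14971 ≈ 1.6920)
C/(-14062) + 47965/(-5530) = (25331/14971)/(-14062) + 47965/(-5530) = (25331/14971)*(-1/14062) + 47965*(-1/5530) = -25331/210522202 - 9593/1106 = -6391036392/736827707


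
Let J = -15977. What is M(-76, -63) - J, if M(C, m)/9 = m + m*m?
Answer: 51131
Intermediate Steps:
M(C, m) = 9*m + 9*m² (M(C, m) = 9*(m + m*m) = 9*(m + m²) = 9*m + 9*m²)
M(-76, -63) - J = 9*(-63)*(1 - 63) - 1*(-15977) = 9*(-63)*(-62) + 15977 = 35154 + 15977 = 51131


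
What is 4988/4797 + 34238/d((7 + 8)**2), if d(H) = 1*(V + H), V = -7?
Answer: 82663535/522873 ≈ 158.09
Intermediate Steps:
d(H) = -7 + H (d(H) = 1*(-7 + H) = -7 + H)
4988/4797 + 34238/d((7 + 8)**2) = 4988/4797 + 34238/(-7 + (7 + 8)**2) = 4988*(1/4797) + 34238/(-7 + 15**2) = 4988/4797 + 34238/(-7 + 225) = 4988/4797 + 34238/218 = 4988/4797 + 34238*(1/218) = 4988/4797 + 17119/109 = 82663535/522873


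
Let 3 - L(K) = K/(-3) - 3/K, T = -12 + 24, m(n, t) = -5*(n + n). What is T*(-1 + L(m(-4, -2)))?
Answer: 1849/10 ≈ 184.90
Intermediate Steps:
m(n, t) = -10*n
T = 12
L(K) = 3 + 3/K + K/3 (L(K) = 3 - (K/(-3) - 3/K) = 3 - (K*(-⅓) - 3/K) = 3 - (-K/3 - 3/K) = 3 - (-3/K - K/3) = 3 + (3/K + K/3) = 3 + 3/K + K/3)
T*(-1 + L(m(-4, -2))) = 12*(-1 + (3 + 3/((-10*(-4))) + (-10*(-4))/3)) = 12*(-1 + (3 + 3/40 + (⅓)*40)) = 12*(-1 + (3 + 3*(1/40) + 40/3)) = 12*(-1 + (3 + 3/40 + 40/3)) = 12*(-1 + 1969/120) = 12*(1849/120) = 1849/10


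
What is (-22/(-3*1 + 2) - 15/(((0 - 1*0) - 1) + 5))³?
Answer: 389017/64 ≈ 6078.4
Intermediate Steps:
(-22/(-3*1 + 2) - 15/(((0 - 1*0) - 1) + 5))³ = (-22/(-3 + 2) - 15/(((0 + 0) - 1) + 5))³ = (-22/(-1) - 15/((0 - 1) + 5))³ = (-22*(-1) - 15/(-1 + 5))³ = (22 - 15/4)³ = (73/4)³ = 389017/64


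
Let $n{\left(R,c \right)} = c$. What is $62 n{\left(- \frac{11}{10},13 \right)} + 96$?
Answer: $902$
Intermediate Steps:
$62 n{\left(- \frac{11}{10},13 \right)} + 96 = 62 \cdot 13 + 96 = 806 + 96 = 902$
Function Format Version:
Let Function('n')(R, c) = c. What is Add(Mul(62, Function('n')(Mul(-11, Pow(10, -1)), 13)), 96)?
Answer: 902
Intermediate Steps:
Add(Mul(62, Function('n')(Mul(-11, Pow(10, -1)), 13)), 96) = Add(Mul(62, 13), 96) = Add(806, 96) = 902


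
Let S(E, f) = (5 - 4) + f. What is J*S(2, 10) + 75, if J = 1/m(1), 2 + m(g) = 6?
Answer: 311/4 ≈ 77.750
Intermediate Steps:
S(E, f) = 1 + f
m(g) = 4 (m(g) = -2 + 6 = 4)
J = ¼ (J = 1/4 = ¼ ≈ 0.25000)
J*S(2, 10) + 75 = (1 + 10)/4 + 75 = (¼)*11 + 75 = 11/4 + 75 = 311/4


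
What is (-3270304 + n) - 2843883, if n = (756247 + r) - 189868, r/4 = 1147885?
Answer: -956268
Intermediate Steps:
r = 4591540 (r = 4*1147885 = 4591540)
n = 5157919 (n = (756247 + 4591540) - 189868 = 5347787 - 189868 = 5157919)
(-3270304 + n) - 2843883 = (-3270304 + 5157919) - 2843883 = 1887615 - 2843883 = -956268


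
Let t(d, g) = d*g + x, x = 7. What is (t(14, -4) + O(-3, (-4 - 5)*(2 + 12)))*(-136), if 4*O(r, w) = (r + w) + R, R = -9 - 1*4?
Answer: 11492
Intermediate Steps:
t(d, g) = 7 + d*g (t(d, g) = d*g + 7 = 7 + d*g)
R = -13 (R = -9 - 4 = -13)
O(r, w) = -13/4 + r/4 + w/4 (O(r, w) = ((r + w) - 13)/4 = (-13 + r + w)/4 = -13/4 + r/4 + w/4)
(t(14, -4) + O(-3, (-4 - 5)*(2 + 12)))*(-136) = ((7 + 14*(-4)) + (-13/4 + (1/4)*(-3) + ((-4 - 5)*(2 + 12))/4))*(-136) = ((7 - 56) + (-13/4 - 3/4 + (-9*14)/4))*(-136) = (-49 + (-13/4 - 3/4 + (1/4)*(-126)))*(-136) = (-49 + (-13/4 - 3/4 - 63/2))*(-136) = (-49 - 71/2)*(-136) = -169/2*(-136) = 11492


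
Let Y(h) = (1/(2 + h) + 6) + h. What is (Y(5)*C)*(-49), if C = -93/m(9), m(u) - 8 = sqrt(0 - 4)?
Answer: 101556/17 - 25389*I/17 ≈ 5973.9 - 1493.5*I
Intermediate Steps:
m(u) = 8 + 2*I (m(u) = 8 + sqrt(0 - 4) = 8 + sqrt(-4) = 8 + 2*I)
C = -93*(8 - 2*I)/68 ≈ -10.941 + 2.7353*I
Y(h) = 6 + h + 1/(2 + h) (Y(h) = (6 + 1/(2 + h)) + h = 6 + h + 1/(2 + h))
(Y(5)*C)*(-49) = (((13 + 5**2 + 8*5)/(2 + 5))*(-186/17 + 93*I/34))*(-49) = (((13 + 25 + 40)/7)*(-186/17 + 93*I/34))*(-49) = (((1/7)*78)*(-186/17 + 93*I/34))*(-49) = (78*(-186/17 + 93*I/34)/7)*(-49) = (-14508/119 + 3627*I/119)*(-49) = 101556/17 - 25389*I/17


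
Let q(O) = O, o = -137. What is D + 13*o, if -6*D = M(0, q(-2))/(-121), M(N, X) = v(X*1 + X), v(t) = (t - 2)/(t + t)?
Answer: -1724007/968 ≈ -1781.0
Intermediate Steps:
v(t) = (-2 + t)/(2*t) (v(t) = (-2 + t)/((2*t)) = (-2 + t)*(1/(2*t)) = (-2 + t)/(2*t))
M(N, X) = (-2 + 2*X)/(4*X) (M(N, X) = (-2 + (X*1 + X))/(2*(X*1 + X)) = (-2 + (X + X))/(2*(X + X)) = (-2 + 2*X)/(2*((2*X))) = (1/(2*X))*(-2 + 2*X)/2 = (-2 + 2*X)/(4*X))
D = 1/968 (D = -(1/2)*(-1 - 2)/(-2)/(6*(-121)) = -(1/2)*(-1/2)*(-3)*(-1)/(6*121) = -(-1)/(8*121) = -1/6*(-3/484) = 1/968 ≈ 0.0010331)
D + 13*o = 1/968 + 13*(-137) = 1/968 - 1781 = -1724007/968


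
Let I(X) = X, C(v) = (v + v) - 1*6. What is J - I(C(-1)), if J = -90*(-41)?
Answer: 3698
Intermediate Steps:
C(v) = -6 + 2*v (C(v) = 2*v - 6 = -6 + 2*v)
J = 3690
J - I(C(-1)) = 3690 - (-6 + 2*(-1)) = 3690 - (-6 - 2) = 3690 - 1*(-8) = 3690 + 8 = 3698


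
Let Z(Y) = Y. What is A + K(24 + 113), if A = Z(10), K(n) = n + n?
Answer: 284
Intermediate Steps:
K(n) = 2*n
A = 10
A + K(24 + 113) = 10 + 2*(24 + 113) = 10 + 2*137 = 10 + 274 = 284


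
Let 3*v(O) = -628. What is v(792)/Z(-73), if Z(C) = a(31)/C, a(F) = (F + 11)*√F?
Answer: 22922*√31/1953 ≈ 65.348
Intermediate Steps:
v(O) = -628/3 (v(O) = (⅓)*(-628) = -628/3)
a(F) = √F*(11 + F) (a(F) = (11 + F)*√F = √F*(11 + F))
Z(C) = 42*√31/C (Z(C) = (√31*(11 + 31))/C = (√31*42)/C = (42*√31)/C = 42*√31/C)
v(792)/Z(-73) = -628*(-73*√31/1302)/3 = -(-22922)*√31/1953 = 22922*√31/1953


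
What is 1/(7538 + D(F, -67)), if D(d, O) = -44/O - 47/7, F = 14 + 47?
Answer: 469/3532481 ≈ 0.00013277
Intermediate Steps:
F = 61
D(d, O) = -47/7 - 44/O (D(d, O) = -44/O - 47*⅐ = -44/O - 47/7 = -47/7 - 44/O)
1/(7538 + D(F, -67)) = 1/(7538 + (-47/7 - 44/(-67))) = 1/(7538 + (-47/7 - 44*(-1/67))) = 1/(7538 + (-47/7 + 44/67)) = 1/(7538 - 2841/469) = 1/(3532481/469) = 469/3532481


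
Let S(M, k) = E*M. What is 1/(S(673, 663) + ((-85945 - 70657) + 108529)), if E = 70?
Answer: -1/963 ≈ -0.0010384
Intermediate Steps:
S(M, k) = 70*M
1/(S(673, 663) + ((-85945 - 70657) + 108529)) = 1/(70*673 + ((-85945 - 70657) + 108529)) = 1/(47110 + (-156602 + 108529)) = 1/(47110 - 48073) = 1/(-963) = -1/963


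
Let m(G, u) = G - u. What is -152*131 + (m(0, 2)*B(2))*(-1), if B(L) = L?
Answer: -19908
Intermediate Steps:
-152*131 + (m(0, 2)*B(2))*(-1) = -152*131 + ((0 - 1*2)*2)*(-1) = -19912 + ((0 - 2)*2)*(-1) = -19912 - 2*2*(-1) = -19912 - 4*(-1) = -19912 + 4 = -19908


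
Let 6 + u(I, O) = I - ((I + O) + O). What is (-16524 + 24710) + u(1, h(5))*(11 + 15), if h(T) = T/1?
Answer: 7770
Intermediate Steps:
h(T) = T (h(T) = T*1 = T)
u(I, O) = -6 - 2*O (u(I, O) = -6 + (I - ((I + O) + O)) = -6 + (I - (I + 2*O)) = -6 + (I + (-I - 2*O)) = -6 - 2*O)
(-16524 + 24710) + u(1, h(5))*(11 + 15) = (-16524 + 24710) + (-6 - 2*5)*(11 + 15) = 8186 + (-6 - 10)*26 = 8186 - 16*26 = 8186 - 416 = 7770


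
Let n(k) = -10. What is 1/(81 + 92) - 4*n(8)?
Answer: 6921/173 ≈ 40.006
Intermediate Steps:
1/(81 + 92) - 4*n(8) = 1/(81 + 92) - 4*(-10) = 1/173 + 40 = 6921/173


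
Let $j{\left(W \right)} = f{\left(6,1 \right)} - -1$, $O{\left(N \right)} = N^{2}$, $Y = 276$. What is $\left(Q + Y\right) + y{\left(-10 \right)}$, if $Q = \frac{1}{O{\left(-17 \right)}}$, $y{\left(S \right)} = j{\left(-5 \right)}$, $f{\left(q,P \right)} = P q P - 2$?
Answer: $\frac{81210}{289} \approx 281.0$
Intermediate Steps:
$f{\left(q,P \right)} = -2 + q P^{2}$ ($f{\left(q,P \right)} = q P^{2} - 2 = -2 + q P^{2}$)
$j{\left(W \right)} = 5$ ($j{\left(W \right)} = \left(-2 + 6 \cdot 1^{2}\right) - -1 = \left(-2 + 6 \cdot 1\right) + 1 = \left(-2 + 6\right) + 1 = 4 + 1 = 5$)
$y{\left(S \right)} = 5$
$Q = \frac{1}{289}$ ($Q = \frac{1}{\left(-17\right)^{2}} = \frac{1}{289} \approx 0.0034602$)
$\left(Q + Y\right) + y{\left(-10 \right)} = \left(\frac{1}{289} + 276\right) + 5 = \frac{79765}{289} + 5 = \frac{81210}{289}$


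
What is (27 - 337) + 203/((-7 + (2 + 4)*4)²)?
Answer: -89387/289 ≈ -309.30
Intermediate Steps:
(27 - 337) + 203/((-7 + (2 + 4)*4)²) = -310 + 203/((-7 + 6*4)²) = -310 + 203/((-7 + 24)²) = -310 + 203/(17²) = -310 + 203/289 = -89387/289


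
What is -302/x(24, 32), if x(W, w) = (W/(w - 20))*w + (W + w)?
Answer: -151/60 ≈ -2.5167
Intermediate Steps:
x(W, w) = W + w + W*w/(-20 + w) (x(W, w) = (W/(-20 + w))*w + (W + w) = W*w/(-20 + w) + (W + w) = W + w + W*w/(-20 + w))
-302/x(24, 32) = -302*(-20 + 32)/(32² - 20*24 - 20*32 + 2*24*32) = -302*12/(1024 - 480 - 640 + 1536) = -302/((1/12)*1440) = -302/120 = -302*1/120 = -151/60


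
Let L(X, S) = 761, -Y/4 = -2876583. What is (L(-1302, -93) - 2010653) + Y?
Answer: 9496440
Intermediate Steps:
Y = 11506332 (Y = -4*(-2876583) = 11506332)
(L(-1302, -93) - 2010653) + Y = (761 - 2010653) + 11506332 = -2009892 + 11506332 = 9496440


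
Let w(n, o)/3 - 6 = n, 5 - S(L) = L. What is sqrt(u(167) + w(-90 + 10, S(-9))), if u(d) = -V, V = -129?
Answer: I*sqrt(93) ≈ 9.6436*I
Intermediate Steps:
S(L) = 5 - L
u(d) = 129 (u(d) = -1*(-129) = 129)
w(n, o) = 18 + 3*n
sqrt(u(167) + w(-90 + 10, S(-9))) = sqrt(129 + (18 + 3*(-90 + 10))) = sqrt(129 + (18 + 3*(-80))) = sqrt(129 + (18 - 240)) = sqrt(129 - 222) = sqrt(-93) = I*sqrt(93)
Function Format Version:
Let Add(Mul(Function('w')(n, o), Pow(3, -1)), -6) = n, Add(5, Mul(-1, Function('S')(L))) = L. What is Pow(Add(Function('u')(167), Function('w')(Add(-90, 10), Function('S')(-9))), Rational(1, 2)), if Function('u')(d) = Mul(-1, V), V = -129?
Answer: Mul(I, Pow(93, Rational(1, 2))) ≈ Mul(9.6436, I)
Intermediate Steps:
Function('S')(L) = Add(5, Mul(-1, L))
Function('u')(d) = 129 (Function('u')(d) = Mul(-1, -129) = 129)
Function('w')(n, o) = Add(18, Mul(3, n))
Pow(Add(Function('u')(167), Function('w')(Add(-90, 10), Function('S')(-9))), Rational(1, 2)) = Pow(Add(129, Add(18, Mul(3, Add(-90, 10)))), Rational(1, 2)) = Pow(Add(129, Add(18, Mul(3, -80))), Rational(1, 2)) = Pow(Add(129, Add(18, -240)), Rational(1, 2)) = Pow(Add(129, -222), Rational(1, 2)) = Pow(-93, Rational(1, 2)) = Mul(I, Pow(93, Rational(1, 2)))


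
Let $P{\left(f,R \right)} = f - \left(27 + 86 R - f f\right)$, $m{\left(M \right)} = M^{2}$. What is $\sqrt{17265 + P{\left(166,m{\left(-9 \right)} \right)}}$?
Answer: $11 \sqrt{314} \approx 194.92$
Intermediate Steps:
$P{\left(f,R \right)} = -27 + f + f^{2} - 86 R$ ($P{\left(f,R \right)} = f - \left(27 - f^{2} + 86 R\right) = -27 + f + f^{2} - 86 R$)
$\sqrt{17265 + P{\left(166,m{\left(-9 \right)} \right)}} = \sqrt{17265 + \left(-27 + 166 + 166^{2} - 86 \left(-9\right)^{2}\right)} = \sqrt{17265 + \left(-27 + 166 + 27556 - 6966\right)} = \sqrt{17265 + 20729} = \sqrt{37994} = 11 \sqrt{314}$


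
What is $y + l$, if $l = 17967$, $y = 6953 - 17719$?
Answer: $7201$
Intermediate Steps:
$y = -10766$ ($y = 6953 - 17719 = -10766$)
$y + l = -10766 + 17967 = 7201$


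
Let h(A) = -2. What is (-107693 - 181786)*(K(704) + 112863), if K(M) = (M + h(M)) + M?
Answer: -33078475851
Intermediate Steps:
K(M) = -2 + 2*M (K(M) = (M - 2) + M = (-2 + M) + M = -2 + 2*M)
(-107693 - 181786)*(K(704) + 112863) = (-107693 - 181786)*((-2 + 2*704) + 112863) = -289479*((-2 + 1408) + 112863) = -289479*(1406 + 112863) = -289479*114269 = -33078475851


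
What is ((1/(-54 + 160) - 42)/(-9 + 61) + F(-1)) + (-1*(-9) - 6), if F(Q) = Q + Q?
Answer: 1061/5512 ≈ 0.19249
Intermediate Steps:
F(Q) = 2*Q
((1/(-54 + 160) - 42)/(-9 + 61) + F(-1)) + (-1*(-9) - 6) = ((1/(-54 + 160) - 42)/(-9 + 61) + 2*(-1)) + (-1*(-9) - 6) = ((1/106 - 42)/52 - 2) + (9 - 6) = ((1/106 - 42)*(1/52) - 2) + 3 = (-4451/106*1/52 - 2) + 3 = (-4451/5512 - 2) + 3 = -15475/5512 + 3 = 1061/5512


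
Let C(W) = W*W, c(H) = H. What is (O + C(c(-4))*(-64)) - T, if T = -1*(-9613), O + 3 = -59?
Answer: -10699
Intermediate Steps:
O = -62 (O = -3 - 59 = -62)
T = 9613
C(W) = W**2
(O + C(c(-4))*(-64)) - T = (-62 + (-4)**2*(-64)) - 1*9613 = (-62 + 16*(-64)) - 9613 = (-62 - 1024) - 9613 = -1086 - 9613 = -10699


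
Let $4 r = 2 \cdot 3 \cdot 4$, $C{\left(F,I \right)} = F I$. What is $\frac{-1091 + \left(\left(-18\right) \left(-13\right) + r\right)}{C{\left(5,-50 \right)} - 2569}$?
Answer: $\frac{851}{2819} \approx 0.30188$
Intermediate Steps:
$r = 6$ ($r = \frac{2 \cdot 3 \cdot 4}{4} = \frac{6 \cdot 4}{4} = \frac{1}{4} \cdot 24 = 6$)
$\frac{-1091 + \left(\left(-18\right) \left(-13\right) + r\right)}{C{\left(5,-50 \right)} - 2569} = \frac{-1091 + \left(\left(-18\right) \left(-13\right) + 6\right)}{5 \left(-50\right) - 2569} = \frac{-1091 + \left(234 + 6\right)}{-250 - 2569} = \frac{-1091 + 240}{-2819} = \left(-851\right) \left(- \frac{1}{2819}\right) = \frac{851}{2819}$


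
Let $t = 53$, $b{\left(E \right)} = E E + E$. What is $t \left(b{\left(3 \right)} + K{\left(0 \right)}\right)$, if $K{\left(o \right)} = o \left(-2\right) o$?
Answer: $636$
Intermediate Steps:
$K{\left(o \right)} = - 2 o^{2}$ ($K{\left(o \right)} = - 2 o o = - 2 o^{2}$)
$b{\left(E \right)} = E + E^{2}$ ($b{\left(E \right)} = E^{2} + E = E + E^{2}$)
$t \left(b{\left(3 \right)} + K{\left(0 \right)}\right) = 53 \left(3 \left(1 + 3\right) - 2 \cdot 0^{2}\right) = 53 \left(3 \cdot 4 - 0\right) = 53 \left(12 + 0\right) = 53 \cdot 12 = 636$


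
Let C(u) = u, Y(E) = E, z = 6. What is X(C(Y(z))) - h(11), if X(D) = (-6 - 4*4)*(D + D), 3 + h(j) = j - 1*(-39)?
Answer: -311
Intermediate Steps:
h(j) = 36 + j (h(j) = -3 + (j - 1*(-39)) = -3 + (j + 39) = -3 + (39 + j) = 36 + j)
X(D) = -44*D (X(D) = (-6 - 16)*(2*D) = -44*D)
X(C(Y(z))) - h(11) = -44*6 - (36 + 11) = -264 - 1*47 = -264 - 47 = -311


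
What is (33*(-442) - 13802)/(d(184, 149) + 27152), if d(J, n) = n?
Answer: -28388/27301 ≈ -1.0398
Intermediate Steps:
(33*(-442) - 13802)/(d(184, 149) + 27152) = (33*(-442) - 13802)/(149 + 27152) = (-14586 - 13802)/27301 = -28388*1/27301 = -28388/27301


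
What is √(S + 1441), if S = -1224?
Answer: √217 ≈ 14.731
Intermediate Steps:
√(S + 1441) = √(-1224 + 1441) = √217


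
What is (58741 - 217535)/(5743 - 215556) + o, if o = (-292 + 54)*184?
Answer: -9187972102/209813 ≈ -43791.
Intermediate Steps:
o = -43792 (o = -238*184 = -43792)
(58741 - 217535)/(5743 - 215556) + o = (58741 - 217535)/(5743 - 215556) - 43792 = -158794/(-209813) - 43792 = -158794*(-1/209813) - 43792 = 158794/209813 - 43792 = -9187972102/209813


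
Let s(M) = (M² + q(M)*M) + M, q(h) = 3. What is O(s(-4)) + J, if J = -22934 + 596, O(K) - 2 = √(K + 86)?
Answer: -22336 + √86 ≈ -22327.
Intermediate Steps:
s(M) = M² + 4*M (s(M) = (M² + 3*M) + M = M² + 4*M)
O(K) = 2 + √(86 + K) (O(K) = 2 + √(K + 86) = 2 + √(86 + K))
J = -22338
O(s(-4)) + J = (2 + √(86 - 4*(4 - 4))) - 22338 = (2 + √(86 - 4*0)) - 22338 = (2 + √(86 + 0)) - 22338 = (2 + √86) - 22338 = -22336 + √86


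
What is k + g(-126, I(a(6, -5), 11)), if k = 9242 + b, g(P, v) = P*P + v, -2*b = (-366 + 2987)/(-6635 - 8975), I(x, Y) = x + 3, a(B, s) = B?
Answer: 784467561/31220 ≈ 25127.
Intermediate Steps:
I(x, Y) = 3 + x
b = 2621/31220 (b = -(-366 + 2987)/(2*(-6635 - 8975)) = -2621/(2*(-15610)) = -2621*(-1)/(2*15610) = -½*(-2621/15610) = 2621/31220 ≈ 0.083953)
g(P, v) = v + P² (g(P, v) = P² + v = v + P²)
k = 288537861/31220 (k = 9242 + 2621/31220 = 288537861/31220 ≈ 9242.1)
k + g(-126, I(a(6, -5), 11)) = 288537861/31220 + ((3 + 6) + (-126)²) = 288537861/31220 + (9 + 15876) = 288537861/31220 + 15885 = 784467561/31220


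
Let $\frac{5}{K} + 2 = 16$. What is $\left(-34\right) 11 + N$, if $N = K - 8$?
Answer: $- \frac{5343}{14} \approx -381.64$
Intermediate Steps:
$K = \frac{5}{14}$ ($K = \frac{5}{-2 + 16} = \frac{5}{14} \approx 0.35714$)
$N = - \frac{107}{14}$ ($N = \frac{5}{14} - 8 = - \frac{107}{14} \approx -7.6429$)
$\left(-34\right) 11 + N = \left(-34\right) 11 - \frac{107}{14} = -374 - \frac{107}{14} = - \frac{5343}{14}$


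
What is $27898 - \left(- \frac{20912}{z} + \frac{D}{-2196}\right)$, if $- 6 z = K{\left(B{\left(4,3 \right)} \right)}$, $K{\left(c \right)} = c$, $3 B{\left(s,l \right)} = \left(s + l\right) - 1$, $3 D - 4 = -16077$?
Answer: $- \frac{229528817}{6588} \approx -34840.0$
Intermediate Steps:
$D = - \frac{16073}{3}$ ($D = \frac{4}{3} + \frac{1}{3} \left(-16077\right) = \frac{4}{3} - 5359 = - \frac{16073}{3} \approx -5357.7$)
$B{\left(s,l \right)} = - \frac{1}{3} + \frac{l}{3} + \frac{s}{3}$ ($B{\left(s,l \right)} = \frac{\left(s + l\right) - 1}{3} = \frac{\left(l + s\right) - 1}{3} = \frac{-1 + l + s}{3} = - \frac{1}{3} + \frac{l}{3} + \frac{s}{3}$)
$z = - \frac{1}{3}$ ($z = - \frac{- \frac{1}{3} + \frac{1}{3} \cdot 3 + \frac{1}{3} \cdot 4}{6} = - \frac{- \frac{1}{3} + 1 + \frac{4}{3}}{6} = \left(- \frac{1}{6}\right) 2 = - \frac{1}{3} \approx -0.33333$)
$27898 - \left(- \frac{20912}{z} + \frac{D}{-2196}\right) = 27898 - \left(- \frac{20912}{- \frac{1}{3}} - \frac{16073}{3 \left(-2196\right)}\right) = 27898 - \left(\left(-20912\right) \left(-3\right) - - \frac{16073}{6588}\right) = 27898 - \left(62736 + \frac{16073}{6588}\right) = 27898 - \frac{413320841}{6588} = - \frac{229528817}{6588}$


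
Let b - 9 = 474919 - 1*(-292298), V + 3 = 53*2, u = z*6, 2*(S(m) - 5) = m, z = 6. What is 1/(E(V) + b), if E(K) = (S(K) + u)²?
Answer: 4/3103129 ≈ 1.2890e-6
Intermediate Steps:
S(m) = 5 + m/2
u = 36 (u = 6*6 = 36)
V = 103 (V = -3 + 53*2 = -3 + 106 = 103)
b = 767226 (b = 9 + (474919 - 1*(-292298)) = 9 + (474919 + 292298) = 9 + 767217 = 767226)
E(K) = (41 + K/2)² (E(K) = ((5 + K/2) + 36)² = (41 + K/2)²)
1/(E(V) + b) = 1/((82 + 103)²/4 + 767226) = 1/((¼)*185² + 767226) = 1/((¼)*34225 + 767226) = 1/(34225/4 + 767226) = 1/(3103129/4) = 4/3103129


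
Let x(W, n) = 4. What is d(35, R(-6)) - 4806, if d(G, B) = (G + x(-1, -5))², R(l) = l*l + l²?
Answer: -3285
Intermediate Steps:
R(l) = 2*l² (R(l) = l² + l² = 2*l²)
d(G, B) = (4 + G)² (d(G, B) = (G + 4)² = (4 + G)²)
d(35, R(-6)) - 4806 = (4 + 35)² - 4806 = 39² - 4806 = 1521 - 4806 = -3285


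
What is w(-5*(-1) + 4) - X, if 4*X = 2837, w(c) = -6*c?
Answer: -3053/4 ≈ -763.25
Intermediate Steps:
X = 2837/4 (X = (¼)*2837 = 2837/4 ≈ 709.25)
w(-5*(-1) + 4) - X = -6*(-5*(-1) + 4) - 1*2837/4 = -6*(5 + 4) - 2837/4 = -6*9 - 2837/4 = -54 - 2837/4 = -3053/4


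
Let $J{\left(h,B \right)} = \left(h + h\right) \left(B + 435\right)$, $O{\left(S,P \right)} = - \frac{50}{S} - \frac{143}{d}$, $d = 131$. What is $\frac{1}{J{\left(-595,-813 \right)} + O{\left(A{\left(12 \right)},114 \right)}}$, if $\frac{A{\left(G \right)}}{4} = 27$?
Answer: $\frac{7074}{3182015683} \approx 2.2231 \cdot 10^{-6}$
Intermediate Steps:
$A{\left(G \right)} = 108$ ($A{\left(G \right)} = 4 \cdot 27 = 108$)
$O{\left(S,P \right)} = - \frac{143}{131} - \frac{50}{S}$ ($O{\left(S,P \right)} = - \frac{50}{S} - \frac{143}{131} = - \frac{143}{131} - \frac{50}{S}$)
$J{\left(h,B \right)} = 2 h \left(435 + B\right)$
$\frac{1}{J{\left(-595,-813 \right)} + O{\left(A{\left(12 \right)},114 \right)}} = \frac{1}{2 \left(-595\right) \left(435 - 813\right) - \left(\frac{143}{131} + \frac{50}{108}\right)} = \frac{1}{2 \left(-595\right) \left(-378\right) - \frac{10997}{7074}} = \frac{1}{449820 - \frac{10997}{7074}} = \frac{1}{\frac{3182015683}{7074}} = \frac{7074}{3182015683}$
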